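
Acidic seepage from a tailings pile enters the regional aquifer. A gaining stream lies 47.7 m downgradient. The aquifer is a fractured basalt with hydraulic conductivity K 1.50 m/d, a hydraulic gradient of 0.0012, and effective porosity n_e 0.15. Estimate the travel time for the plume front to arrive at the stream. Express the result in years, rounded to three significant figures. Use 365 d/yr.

Specific discharge q = 1.50 × 0.0012 = 0.001800 m/d
Average linear velocity = 0.001800 / 0.15 = 0.01200 m/d
t = L / v = 47.7 / 0.01200 = 3975 d
   = 3975 / 365 = 10.9 yr

10.9 years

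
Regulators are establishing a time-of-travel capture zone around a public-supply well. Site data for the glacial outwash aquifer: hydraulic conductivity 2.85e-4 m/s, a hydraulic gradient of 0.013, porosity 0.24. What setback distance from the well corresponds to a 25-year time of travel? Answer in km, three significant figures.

12.2 km

K = 2.85e-4 m/s × 86400 s/d = 24.62 m/d
Specific discharge q = 24.62 × 0.013 = 0.3201 m/d
Seepage velocity v = q / n = 0.3201 / 0.24 = 1.334 m/d
T = 25 yr × 365 = 9125 d
L = v × T = 1.334 × 9125 = 12170 m
   = 12.2 km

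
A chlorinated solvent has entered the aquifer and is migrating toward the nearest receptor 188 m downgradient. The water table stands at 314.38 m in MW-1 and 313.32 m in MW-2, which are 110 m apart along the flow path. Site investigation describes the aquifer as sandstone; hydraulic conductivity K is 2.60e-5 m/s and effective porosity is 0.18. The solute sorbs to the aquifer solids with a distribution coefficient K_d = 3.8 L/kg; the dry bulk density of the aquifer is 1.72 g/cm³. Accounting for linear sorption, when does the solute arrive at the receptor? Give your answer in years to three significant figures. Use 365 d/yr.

Hydraulic gradient i = (314.38 − 313.32) / 110 = 1.06 / 110 = 0.009636
K = 2.60e-5 m/s × 86400 s/d = 2.246 m/d
q = Ki = 2.246 × 0.009636 = 0.02165 m/d
Seepage velocity v = q / n = 0.02165 / 0.18 = 0.1203 m/d
Retardation R = 1 + ρ_b·K_d/n = 1 + 1.72×3.8/0.18 = 37.31
Contaminant velocity v_c = v/R = 0.1203/37.31 = 0.003223 m/d
t = L/v_c = 188/0.003223 = 58330 d
   = 58330/365 = 160 yr

160 years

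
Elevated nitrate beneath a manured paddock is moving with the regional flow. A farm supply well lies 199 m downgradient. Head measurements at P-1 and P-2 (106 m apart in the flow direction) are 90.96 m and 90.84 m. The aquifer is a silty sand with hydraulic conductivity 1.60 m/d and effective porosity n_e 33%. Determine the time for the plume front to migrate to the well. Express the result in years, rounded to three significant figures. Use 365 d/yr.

Hydraulic gradient i = (90.96 − 90.84) / 106 = 0.12 / 106 = 0.001132
Specific discharge q = 1.60 × 0.001132 = 0.001811 m/d
v_s = q/n_e = 0.001811/0.33 = 0.005489 m/d
t = L / v = 199 / 0.005489 = 36260 d
   = 36260 / 365 = 99.3 yr

99.3 years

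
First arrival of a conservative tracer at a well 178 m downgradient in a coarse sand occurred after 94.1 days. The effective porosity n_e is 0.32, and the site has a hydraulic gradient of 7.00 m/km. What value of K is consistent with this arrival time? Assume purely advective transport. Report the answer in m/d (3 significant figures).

86.5 m/d

v = L / t = 178 / 94.1 = 1.892 m/d
K = v · n / i = 1.892 × 0.32 / 0.0070 = 86.5 m/d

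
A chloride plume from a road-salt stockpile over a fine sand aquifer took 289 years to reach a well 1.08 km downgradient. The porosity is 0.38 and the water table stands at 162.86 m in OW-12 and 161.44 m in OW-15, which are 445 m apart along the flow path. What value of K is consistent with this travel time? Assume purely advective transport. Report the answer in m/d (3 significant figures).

1.22 m/d

Hydraulic gradient i = (162.86 − 161.44) / 445 = 1.42 / 445 = 0.003191
t = 289 years = 105500 d
L = 1.08 km = 1080 m
v = L / t = 1080 / 105500 = 0.01024 m/d
K = v · n / i = 0.01024 × 0.38 / 0.003191 = 1.22 m/d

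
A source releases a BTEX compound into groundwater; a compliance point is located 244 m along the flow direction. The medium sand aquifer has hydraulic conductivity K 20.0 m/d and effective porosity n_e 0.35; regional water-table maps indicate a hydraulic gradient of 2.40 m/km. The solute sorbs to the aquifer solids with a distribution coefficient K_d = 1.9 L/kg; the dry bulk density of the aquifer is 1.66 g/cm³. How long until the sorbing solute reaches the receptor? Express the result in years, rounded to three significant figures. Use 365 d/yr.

48.8 years

Darcy flux q = K·i = 20.0 × 0.0024 = 0.04800 m/d
v_s = q/n_e = 0.04800/0.35 = 0.1371 m/d
Retardation R = 1 + ρ_b·K_d/n = 1 + 1.66×1.9/0.35 = 10.01
Contaminant velocity v_c = v/R = 0.1371/10.01 = 0.01370 m/d
t = L/v_c = 244/0.01370 = 17810 d
   = 17810/365 = 48.8 yr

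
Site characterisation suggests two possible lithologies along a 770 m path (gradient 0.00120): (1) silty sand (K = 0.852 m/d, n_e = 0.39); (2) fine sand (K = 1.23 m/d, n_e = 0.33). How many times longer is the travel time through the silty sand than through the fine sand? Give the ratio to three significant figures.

1.71

Unit 1 (silty sand): v = 0.852×0.0012/0.39 = 0.002622 m/d, t = 770/0.002622 = 293700 d
Unit 2 (fine sand): v = 1.23×0.0012/0.33 = 0.004473 m/d, t = 770/0.004473 = 172200 d
t(silty sand) / t(fine sand) = 293700/172200 = 1.71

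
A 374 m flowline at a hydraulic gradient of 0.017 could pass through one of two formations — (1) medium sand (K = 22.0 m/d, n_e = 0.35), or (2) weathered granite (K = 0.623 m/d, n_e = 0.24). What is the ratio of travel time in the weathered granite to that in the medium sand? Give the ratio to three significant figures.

24.2

Unit 1 (medium sand): v = 22.0×0.017/0.35 = 1.069 m/d, t = 374/1.069 = 350.0 d
Unit 2 (weathered granite): v = 0.623×0.017/0.24 = 0.04413 m/d, t = 374/0.04413 = 8475 d
t(weathered granite) / t(medium sand) = 8475/350.0 = 24.2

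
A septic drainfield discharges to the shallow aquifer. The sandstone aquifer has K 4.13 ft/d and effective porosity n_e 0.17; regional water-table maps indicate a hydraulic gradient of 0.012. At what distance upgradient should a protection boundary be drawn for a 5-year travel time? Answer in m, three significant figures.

162 m

K = 4.13 ft/d × 0.3048 = 1.259 m/d
q = Ki = 1.259 × 0.012 = 0.01511 m/d
v = Ki/n = 1.259·0.012/0.17 = 0.08886 m/d
T = 5 yr × 365 = 1825 d
L = v × T = 0.08886 × 1825 = 162.2 m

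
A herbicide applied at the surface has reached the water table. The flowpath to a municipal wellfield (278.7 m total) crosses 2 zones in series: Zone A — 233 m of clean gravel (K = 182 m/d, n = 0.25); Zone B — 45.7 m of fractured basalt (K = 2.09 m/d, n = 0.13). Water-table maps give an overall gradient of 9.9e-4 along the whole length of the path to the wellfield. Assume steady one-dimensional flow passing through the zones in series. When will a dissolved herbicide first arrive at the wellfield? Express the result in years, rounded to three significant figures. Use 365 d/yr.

14.8 years

Continuity: the same q passes through each zone, so ΔH = q·Σ(L_j/K_j) — the zones act as resistances in series.
Σ(L/K) = 233/182 + 45.7/2.09 = 1.280 + 21.87 = 23.15 d
K_eq = L_total / Σ(L/K) = 278.7 / 23.15 = 12.04 m/d
q = K_eq · i = 12.04 × 9.9e-4 = 0.01192 m/d (same in every zone)
Zone A: v = q/n = 0.01192/0.25 = 0.04768 m/d → t_A = 233/0.04768 = 4887 d
Zone B: v = q/n = 0.01192/0.13 = 0.09170 m/d → t_B = 45.7/0.09170 = 498.4 d
Total t = 4887 + 498.4 = 5385 d
   = 5385 / 365 = 14.8 yr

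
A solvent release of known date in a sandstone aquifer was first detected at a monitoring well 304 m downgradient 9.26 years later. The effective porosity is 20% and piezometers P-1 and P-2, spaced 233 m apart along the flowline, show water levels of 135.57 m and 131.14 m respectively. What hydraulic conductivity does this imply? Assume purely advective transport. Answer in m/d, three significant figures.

0.946 m/d

Hydraulic gradient i = (135.57 − 131.14) / 233 = 4.43 / 233 = 0.01901
t = 9.26 years = 3380 d
v = L / t = 304 / 3380 = 0.08994 m/d
K = v · n / i = 0.08994 × 0.20 / 0.01901 = 0.946 m/d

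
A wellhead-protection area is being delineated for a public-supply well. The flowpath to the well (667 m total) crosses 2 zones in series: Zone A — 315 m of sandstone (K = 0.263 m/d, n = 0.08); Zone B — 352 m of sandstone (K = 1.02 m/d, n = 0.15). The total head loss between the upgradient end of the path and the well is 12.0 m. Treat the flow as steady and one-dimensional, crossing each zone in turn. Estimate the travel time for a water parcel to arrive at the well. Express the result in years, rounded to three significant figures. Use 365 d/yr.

Continuity: the same q passes through each zone, so ΔH = q·Σ(L_j/K_j) — the zones act as resistances in series.
Σ(L/K) = 315/0.263 + 352/1.02 = 1198 + 345.1 = 1543 d
q = ΔH / Σ(L/K) = 12.0 / 1543 = 0.007778 m/d (same in every zone)
Zone A: v = q/n = 0.007778/0.08 = 0.09722 m/d → t_A = 315/0.09722 = 3240 d
Zone B: v = q/n = 0.007778/0.15 = 0.05185 m/d → t_B = 352/0.05185 = 6788 d
Total t = 3240 + 6788 = 10030 d
   = 10030 / 365 = 27.5 yr

27.5 years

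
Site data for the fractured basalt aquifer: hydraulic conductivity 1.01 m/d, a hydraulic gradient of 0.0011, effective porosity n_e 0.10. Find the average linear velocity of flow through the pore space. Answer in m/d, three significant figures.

Specific discharge q = 1.01 × 0.0011 = 0.001111 m/d
Seepage velocity v = q / n = 0.001111 / 0.10 = 0.01111 m/d

0.0111 m/d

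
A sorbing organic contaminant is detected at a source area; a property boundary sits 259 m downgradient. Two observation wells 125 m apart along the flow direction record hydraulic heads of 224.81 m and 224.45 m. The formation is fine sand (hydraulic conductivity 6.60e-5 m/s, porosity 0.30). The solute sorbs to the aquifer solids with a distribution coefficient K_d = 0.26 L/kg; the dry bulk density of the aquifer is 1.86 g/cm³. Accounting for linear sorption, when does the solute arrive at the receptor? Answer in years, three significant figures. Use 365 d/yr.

Hydraulic gradient i = (224.81 − 224.45) / 125 = 0.36 / 125 = 0.002880
K = 6.60e-5 m/s × 86400 s/d = 5.702 m/d
q = Ki = 5.702 × 0.002880 = 0.01642 m/d
v = Ki/n = 5.702·0.002880/0.30 = 0.05474 m/d
Retardation R = 1 + ρ_b·K_d/n = 1 + 1.86×0.26/0.30 = 2.612
Contaminant velocity v_c = v/R = 0.05474/2.612 = 0.02096 m/d
t = L/v_c = 259/0.02096 = 12360 d
   = 12360/365 = 33.9 yr

33.9 years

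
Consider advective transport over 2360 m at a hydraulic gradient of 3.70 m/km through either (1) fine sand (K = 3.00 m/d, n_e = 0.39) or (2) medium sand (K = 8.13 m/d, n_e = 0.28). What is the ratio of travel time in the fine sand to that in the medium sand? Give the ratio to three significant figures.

Unit 1 (fine sand): v = 3.00×0.0037/0.39 = 0.02846 m/d, t = 2360/0.02846 = 82920 d
Unit 2 (medium sand): v = 8.13×0.0037/0.28 = 0.1074 m/d, t = 2360/0.1074 = 21970 d
t(fine sand) / t(medium sand) = 82920/21970 = 3.77

3.77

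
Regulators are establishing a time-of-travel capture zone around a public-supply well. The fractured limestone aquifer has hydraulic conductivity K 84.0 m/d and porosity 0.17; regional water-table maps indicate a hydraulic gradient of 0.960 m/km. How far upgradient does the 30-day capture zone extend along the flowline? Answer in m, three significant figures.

q = Ki = 84.0 × 9.6e-4 = 0.08064 m/d
v_s = q/n_e = 0.08064/0.17 = 0.4744 m/d
L = v × T = 0.4744 × 30 = 14.23 m

14.2 m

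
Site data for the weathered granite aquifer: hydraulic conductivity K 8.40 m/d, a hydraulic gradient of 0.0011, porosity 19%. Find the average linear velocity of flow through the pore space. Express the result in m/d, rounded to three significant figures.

Specific discharge q = 8.40 × 0.0011 = 0.009240 m/d
v = Ki/n = 8.40·0.0011/0.19 = 0.04863 m/d

0.0486 m/d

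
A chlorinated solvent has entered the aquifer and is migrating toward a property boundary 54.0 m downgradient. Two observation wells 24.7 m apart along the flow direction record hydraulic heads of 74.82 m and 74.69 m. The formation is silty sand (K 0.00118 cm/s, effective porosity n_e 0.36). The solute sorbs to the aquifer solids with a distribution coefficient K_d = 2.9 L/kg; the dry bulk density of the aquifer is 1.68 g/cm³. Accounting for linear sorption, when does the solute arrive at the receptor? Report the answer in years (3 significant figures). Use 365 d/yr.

144 years

Hydraulic gradient i = (74.82 − 74.69) / 24.7 = 0.13 / 24.7 = 0.005263
K = 0.00118 cm/s × 864 = 1.020 m/d
Darcy flux q = K·i = 1.020 × 0.005263 = 0.005366 m/d
v = Ki/n = 1.020·0.005263/0.36 = 0.01491 m/d
Retardation R = 1 + ρ_b·K_d/n = 1 + 1.68×2.9/0.36 = 14.53
Contaminant velocity v_c = v/R = 0.01491/14.53 = 0.001026 m/d
t = L/v_c = 54.0/0.001026 = 52650 d
   = 52650/365 = 144 yr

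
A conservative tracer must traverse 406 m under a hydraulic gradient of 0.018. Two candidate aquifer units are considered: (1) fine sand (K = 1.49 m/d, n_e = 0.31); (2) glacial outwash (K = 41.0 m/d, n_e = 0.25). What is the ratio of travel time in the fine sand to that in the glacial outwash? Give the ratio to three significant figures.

34.1

Unit 1 (fine sand): v = 1.49×0.018/0.31 = 0.08652 m/d, t = 406/0.08652 = 4693 d
Unit 2 (glacial outwash): v = 41.0×0.018/0.25 = 2.952 m/d, t = 406/2.952 = 137.5 d
t(fine sand) / t(glacial outwash) = 4693/137.5 = 34.1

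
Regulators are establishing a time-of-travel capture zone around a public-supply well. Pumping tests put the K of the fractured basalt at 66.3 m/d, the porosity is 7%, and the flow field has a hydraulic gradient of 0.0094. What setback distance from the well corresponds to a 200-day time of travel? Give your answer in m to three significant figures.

1780 m

q = Ki = 66.3 × 0.0094 = 0.6232 m/d
Average linear velocity = 0.6232 / 0.07 = 8.903 m/d
L = v × T = 8.903 × 200 = 1781 m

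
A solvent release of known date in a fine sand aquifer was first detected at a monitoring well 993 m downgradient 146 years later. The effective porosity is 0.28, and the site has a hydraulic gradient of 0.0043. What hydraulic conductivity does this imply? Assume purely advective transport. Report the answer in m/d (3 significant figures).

t = 146 years = 53290 d
v = L / t = 993 / 53290 = 0.01863 m/d
K = v · n / i = 0.01863 × 0.28 / 0.0043 = 1.21 m/d

1.21 m/d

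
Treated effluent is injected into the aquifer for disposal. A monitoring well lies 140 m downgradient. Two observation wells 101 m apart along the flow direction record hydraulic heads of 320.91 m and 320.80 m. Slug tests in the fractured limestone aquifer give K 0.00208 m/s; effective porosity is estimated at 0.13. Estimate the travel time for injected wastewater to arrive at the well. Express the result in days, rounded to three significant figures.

93.0 days

Hydraulic gradient i = (320.91 − 320.80) / 101 = 0.11 / 101 = 0.001089
K = 0.00208 m/s × 86400 s/d = 179.7 m/d
q = Ki = 179.7 × 0.001089 = 0.1957 m/d
v_s = q/n_e = 0.1957/0.13 = 1.506 m/d
t = L / v = 140 / 1.506 = 92.99 d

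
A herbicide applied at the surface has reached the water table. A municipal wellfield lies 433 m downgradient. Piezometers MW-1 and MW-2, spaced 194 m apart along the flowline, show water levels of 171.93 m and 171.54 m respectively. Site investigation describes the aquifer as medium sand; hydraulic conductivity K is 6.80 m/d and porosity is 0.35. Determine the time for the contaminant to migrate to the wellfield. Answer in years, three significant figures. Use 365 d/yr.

Hydraulic gradient i = (171.93 − 171.54) / 194 = 0.39 / 194 = 0.002010
Specific discharge q = 6.80 × 0.002010 = 0.01367 m/d
v = Ki/n = 6.80·0.002010/0.35 = 0.03906 m/d
t = L / v = 433 / 0.03906 = 11090 d
   = 11090 / 365 = 30.4 yr

30.4 years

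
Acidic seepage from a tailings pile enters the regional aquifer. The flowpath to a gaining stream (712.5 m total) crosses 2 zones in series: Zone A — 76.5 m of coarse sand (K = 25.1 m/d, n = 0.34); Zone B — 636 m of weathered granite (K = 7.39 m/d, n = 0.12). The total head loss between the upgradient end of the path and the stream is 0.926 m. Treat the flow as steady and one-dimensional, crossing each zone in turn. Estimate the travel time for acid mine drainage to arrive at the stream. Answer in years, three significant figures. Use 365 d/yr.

Continuity: the same q passes through each zone, so ΔH = q·Σ(L_j/K_j) — the zones act as resistances in series.
Σ(L/K) = 76.5/25.1 + 636/7.39 = 3.048 + 86.06 = 89.11 d
q = ΔH / Σ(L/K) = 0.926 / 89.11 = 0.01039 m/d (same in every zone)
Zone A: v = q/n = 0.01039/0.34 = 0.03056 m/d → t_A = 76.5/0.03056 = 2503 d
Zone B: v = q/n = 0.01039/0.12 = 0.08660 m/d → t_B = 636/0.08660 = 7344 d
Total t = 2503 + 7344 = 9847 d
   = 9847 / 365 = 27.0 yr

27.0 years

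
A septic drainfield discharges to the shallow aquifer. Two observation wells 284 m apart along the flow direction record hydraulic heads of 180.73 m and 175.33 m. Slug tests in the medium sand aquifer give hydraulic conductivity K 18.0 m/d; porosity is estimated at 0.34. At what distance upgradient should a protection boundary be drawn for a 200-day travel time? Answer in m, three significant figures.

Hydraulic gradient i = (180.73 − 175.33) / 284 = 5.40 / 284 = 0.01901
Specific discharge q = 18.0 × 0.01901 = 0.3423 m/d
v_s = q/n_e = 0.3423/0.34 = 1.007 m/d
L = v × T = 1.007 × 200 = 201.3 m

201 m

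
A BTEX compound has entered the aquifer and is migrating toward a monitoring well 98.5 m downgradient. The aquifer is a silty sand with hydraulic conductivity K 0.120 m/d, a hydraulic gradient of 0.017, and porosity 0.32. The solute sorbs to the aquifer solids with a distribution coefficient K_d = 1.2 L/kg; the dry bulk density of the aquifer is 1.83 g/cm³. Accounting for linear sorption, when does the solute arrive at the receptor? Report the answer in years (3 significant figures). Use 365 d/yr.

333 years

q = Ki = 0.120 × 0.017 = 0.002040 m/d
Average linear velocity = 0.002040 / 0.32 = 0.006375 m/d
Retardation R = 1 + ρ_b·K_d/n = 1 + 1.83×1.2/0.32 = 7.863
Contaminant velocity v_c = v/R = 0.006375/7.863 = 8.108e-4 m/d
t = L/v_c = 98.5/8.108e-4 = 121500 d
   = 121500/365 = 333 yr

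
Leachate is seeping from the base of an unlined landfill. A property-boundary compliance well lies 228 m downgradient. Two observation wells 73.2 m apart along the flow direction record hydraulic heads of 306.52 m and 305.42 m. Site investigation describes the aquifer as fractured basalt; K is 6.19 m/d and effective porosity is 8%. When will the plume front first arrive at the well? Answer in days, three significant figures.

196 days

Hydraulic gradient i = (306.52 − 305.42) / 73.2 = 1.10 / 73.2 = 0.01503
Darcy flux q = K·i = 6.19 × 0.01503 = 0.09302 m/d
Average linear velocity = 0.09302 / 0.08 = 1.163 m/d
t = L / v = 228 / 1.163 = 196.1 d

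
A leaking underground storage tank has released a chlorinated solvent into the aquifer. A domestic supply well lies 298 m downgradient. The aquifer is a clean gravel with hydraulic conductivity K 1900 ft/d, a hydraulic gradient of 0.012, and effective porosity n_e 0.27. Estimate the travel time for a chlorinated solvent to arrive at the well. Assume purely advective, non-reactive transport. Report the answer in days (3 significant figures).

K = 1900 ft/d × 0.3048 = 579.1 m/d
Darcy flux q = K·i = 579.1 × 0.012 = 6.949 m/d
v_s = q/n_e = 6.949/0.27 = 25.74 m/d
t = L / v = 298 / 25.74 = 11.58 d

11.6 days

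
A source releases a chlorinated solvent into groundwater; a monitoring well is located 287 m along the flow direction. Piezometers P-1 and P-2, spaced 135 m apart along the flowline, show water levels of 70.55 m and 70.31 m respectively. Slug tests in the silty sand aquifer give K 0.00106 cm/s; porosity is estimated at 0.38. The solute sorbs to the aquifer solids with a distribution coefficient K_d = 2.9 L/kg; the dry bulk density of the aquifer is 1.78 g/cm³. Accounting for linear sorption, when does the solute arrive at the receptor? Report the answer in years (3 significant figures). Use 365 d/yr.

Hydraulic gradient i = (70.55 − 70.31) / 135 = 0.24 / 135 = 0.001778
K = 0.00106 cm/s × 864 = 0.9158 m/d
q = Ki = 0.9158 × 0.001778 = 0.001628 m/d
v_s = q/n_e = 0.001628/0.38 = 0.004285 m/d
Retardation R = 1 + ρ_b·K_d/n = 1 + 1.78×2.9/0.38 = 14.58
Contaminant velocity v_c = v/R = 0.004285/14.58 = 2.938e-4 m/d
t = L/v_c = 287/2.938e-4 = 976900 d
   = 976900/365 = 2680 yr

2680 years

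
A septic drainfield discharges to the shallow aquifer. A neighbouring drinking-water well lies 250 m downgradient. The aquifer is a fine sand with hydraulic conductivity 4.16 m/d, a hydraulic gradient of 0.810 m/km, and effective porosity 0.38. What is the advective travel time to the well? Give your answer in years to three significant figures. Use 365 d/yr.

77.2 years

Specific discharge q = 4.16 × 8.1e-4 = 0.003370 m/d
Seepage velocity v = q / n = 0.003370 / 0.38 = 0.008867 m/d
t = L / v = 250 / 0.008867 = 28190 d
   = 28190 / 365 = 77.2 yr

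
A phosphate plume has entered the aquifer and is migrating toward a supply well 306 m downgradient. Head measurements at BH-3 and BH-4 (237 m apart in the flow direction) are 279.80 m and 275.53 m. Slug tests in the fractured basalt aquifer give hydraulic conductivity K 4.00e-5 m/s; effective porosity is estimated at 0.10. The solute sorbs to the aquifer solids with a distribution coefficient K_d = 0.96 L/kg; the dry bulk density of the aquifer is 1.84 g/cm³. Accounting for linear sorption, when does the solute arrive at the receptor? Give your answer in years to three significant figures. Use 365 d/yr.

25.1 years

Hydraulic gradient i = (279.80 − 275.53) / 237 = 4.27 / 237 = 0.01802
K = 4.00e-5 m/s × 86400 s/d = 3.456 m/d
q = Ki = 3.456 × 0.01802 = 0.06227 m/d
v_s = q/n_e = 0.06227/0.10 = 0.6227 m/d
Retardation R = 1 + ρ_b·K_d/n = 1 + 1.84×0.96/0.10 = 18.66
Contaminant velocity v_c = v/R = 0.6227/18.66 = 0.03336 m/d
t = L/v_c = 306/0.03336 = 9172 d
   = 9172/365 = 25.1 yr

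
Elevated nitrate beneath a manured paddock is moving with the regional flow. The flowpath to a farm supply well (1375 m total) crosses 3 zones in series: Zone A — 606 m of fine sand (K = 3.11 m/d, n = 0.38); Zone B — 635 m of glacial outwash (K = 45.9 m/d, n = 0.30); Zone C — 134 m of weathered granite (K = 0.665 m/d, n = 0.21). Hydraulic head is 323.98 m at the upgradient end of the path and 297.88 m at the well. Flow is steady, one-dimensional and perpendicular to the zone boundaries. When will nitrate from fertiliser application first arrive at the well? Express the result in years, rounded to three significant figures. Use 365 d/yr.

19.3 years

Total head drop ΔH = 323.98 − 297.88 = 26.10 m
Continuity: the same q passes through each zone, so ΔH = q·Σ(L_j/K_j) — the zones act as resistances in series.
Σ(L/K) = 606/3.11 + 635/45.9 + 134/0.665 = 194.9 + 13.83 + 201.5 = 410.2 d
q = ΔH / Σ(L/K) = 26.10 / 410.2 = 0.06363 m/d (same in every zone)
Zone A: v = q/n = 0.06363/0.38 = 0.1674 m/d → t_A = 606/0.1674 = 3619 d
Zone B: v = q/n = 0.06363/0.30 = 0.2121 m/d → t_B = 635/0.2121 = 2994 d
Zone C: v = q/n = 0.06363/0.21 = 0.3030 m/d → t_C = 134/0.3030 = 442.3 d
Total t = 3619 + 2994 + 442.3 = 7055 d
   = 7055 / 365 = 19.3 yr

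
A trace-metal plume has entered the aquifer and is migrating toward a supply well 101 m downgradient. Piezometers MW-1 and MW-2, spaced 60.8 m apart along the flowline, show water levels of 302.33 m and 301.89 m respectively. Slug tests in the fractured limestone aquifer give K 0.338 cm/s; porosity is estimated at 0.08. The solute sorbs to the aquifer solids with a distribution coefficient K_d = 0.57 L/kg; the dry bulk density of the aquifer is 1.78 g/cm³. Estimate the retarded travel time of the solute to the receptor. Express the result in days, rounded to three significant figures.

52.3 days

Hydraulic gradient i = (302.33 − 301.89) / 60.8 = 0.44 / 60.8 = 0.007237
K = 0.338 cm/s × 864 = 292.0 m/d
q = Ki = 292.0 × 0.007237 = 2.113 m/d
Seepage velocity v = q / n = 2.113 / 0.08 = 26.42 m/d
Retardation R = 1 + ρ_b·K_d/n = 1 + 1.78×0.57/0.08 = 13.68
Contaminant velocity v_c = v/R = 26.42/13.68 = 1.931 m/d
t = L/v_c = 101/1.931 = 52.31 d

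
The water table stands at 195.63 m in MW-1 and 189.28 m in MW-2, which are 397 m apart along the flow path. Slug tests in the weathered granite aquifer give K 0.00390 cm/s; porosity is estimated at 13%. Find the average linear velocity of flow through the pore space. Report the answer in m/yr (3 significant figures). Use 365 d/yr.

Hydraulic gradient i = (195.63 − 189.28) / 397 = 6.35 / 397 = 0.01599
K = 0.00390 cm/s × 864 = 3.370 m/d
q = Ki = 3.370 × 0.01599 = 0.05390 m/d
Seepage velocity v = q / n = 0.05390 / 0.13 = 0.4146 m/d
   = 0.4146 × 365 = 151 m/yr

151 m/yr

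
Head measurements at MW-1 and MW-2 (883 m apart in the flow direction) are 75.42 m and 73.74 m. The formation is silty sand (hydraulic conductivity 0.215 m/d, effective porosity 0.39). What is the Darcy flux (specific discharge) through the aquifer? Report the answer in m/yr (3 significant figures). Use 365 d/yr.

0.149 m/yr

Hydraulic gradient i = (75.42 − 73.74) / 883 = 1.68 / 883 = 0.001903
Specific discharge q = 0.215 × 0.001903 = 4.091e-4 m/d
   = 4.091e-4 × 365 = 0.149 m/yr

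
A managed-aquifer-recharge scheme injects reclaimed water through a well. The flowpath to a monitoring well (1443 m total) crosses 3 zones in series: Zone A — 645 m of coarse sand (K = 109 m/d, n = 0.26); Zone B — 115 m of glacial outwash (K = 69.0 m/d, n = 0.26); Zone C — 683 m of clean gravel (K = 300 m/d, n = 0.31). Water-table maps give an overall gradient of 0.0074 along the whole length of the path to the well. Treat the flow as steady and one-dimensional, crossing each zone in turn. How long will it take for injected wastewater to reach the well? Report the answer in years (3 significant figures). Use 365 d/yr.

1.04 years

Steady 1-D flow in series ⇒ the Darcy flux q is identical in every zone and the zone head losses add (resistances L/K in series).
Σ(L/K) = 645/109 + 115/69.0 + 683/300 = 5.917 + 1.667 + 2.277 = 9.861 d
K_eq = L_total / Σ(L/K) = 1443 / 9.861 = 146.3 m/d
q = K_eq · i = 146.3 × 0.0074 = 1.083 m/d (same in every zone)
Zone A: v = q/n = 1.083/0.26 = 4.165 m/d → t_A = 645/4.165 = 154.9 d
Zone B: v = q/n = 1.083/0.26 = 4.165 m/d → t_B = 115/4.165 = 27.61 d
Zone C: v = q/n = 1.083/0.31 = 3.493 m/d → t_C = 683/3.493 = 195.5 d
Total t = 154.9 + 27.61 + 195.5 = 378.0 d
   = 378.0 / 365 = 1.04 yr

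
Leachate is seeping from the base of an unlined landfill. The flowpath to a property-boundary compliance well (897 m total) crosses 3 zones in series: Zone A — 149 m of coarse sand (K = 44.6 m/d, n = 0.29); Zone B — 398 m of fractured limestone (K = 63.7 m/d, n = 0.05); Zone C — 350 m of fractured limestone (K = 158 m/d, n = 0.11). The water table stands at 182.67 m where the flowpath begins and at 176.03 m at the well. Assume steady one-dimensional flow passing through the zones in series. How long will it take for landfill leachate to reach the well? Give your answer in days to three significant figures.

181 days

Total head drop ΔH = 182.67 − 176.03 = 6.64 m
Steady 1-D flow in series ⇒ the Darcy flux q is identical in every zone and the zone head losses add (resistances L/K in series).
Σ(L/K) = 149/44.6 + 398/63.7 + 350/158 = 3.341 + 6.248 + 2.215 = 11.80 d
q = ΔH / Σ(L/K) = 6.64 / 11.80 = 0.5625 m/d (same in every zone)
Zone A: v = q/n = 0.5625/0.29 = 1.940 m/d → t_A = 149/1.940 = 76.82 d
Zone B: v = q/n = 0.5625/0.05 = 11.25 m/d → t_B = 398/11.25 = 35.38 d
Zone C: v = q/n = 0.5625/0.11 = 5.114 m/d → t_C = 350/5.114 = 68.44 d
Total t = 76.82 + 35.38 + 68.44 = 180.6 d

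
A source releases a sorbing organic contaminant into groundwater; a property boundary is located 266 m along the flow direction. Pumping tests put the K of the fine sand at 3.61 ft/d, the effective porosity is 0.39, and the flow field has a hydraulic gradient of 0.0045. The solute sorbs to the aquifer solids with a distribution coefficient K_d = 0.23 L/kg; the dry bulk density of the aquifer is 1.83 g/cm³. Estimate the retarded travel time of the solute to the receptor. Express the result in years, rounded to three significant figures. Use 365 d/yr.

119 years

K = 3.61 ft/d × 0.3048 = 1.100 m/d
Specific discharge q = 1.100 × 0.0045 = 0.004951 m/d
Seepage velocity v = q / n = 0.004951 / 0.39 = 0.01270 m/d
Retardation R = 1 + ρ_b·K_d/n = 1 + 1.83×0.23/0.39 = 2.079
Contaminant velocity v_c = v/R = 0.01270/2.079 = 0.006106 m/d
t = L/v_c = 266/0.006106 = 43560 d
   = 43560/365 = 119 yr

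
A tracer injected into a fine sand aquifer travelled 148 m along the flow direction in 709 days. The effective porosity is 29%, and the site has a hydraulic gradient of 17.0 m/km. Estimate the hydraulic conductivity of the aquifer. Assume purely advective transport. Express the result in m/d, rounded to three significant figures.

v = L / t = 148 / 709 = 0.2087 m/d
K = v · n / i = 0.2087 × 0.29 / 0.017 = 3.56 m/d

3.56 m/d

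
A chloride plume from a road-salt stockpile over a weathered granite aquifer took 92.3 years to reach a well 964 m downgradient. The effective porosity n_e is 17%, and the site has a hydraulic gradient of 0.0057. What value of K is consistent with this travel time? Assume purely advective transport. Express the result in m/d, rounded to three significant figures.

t = 92.3 years = 33690 d
v = L / t = 964 / 33690 = 0.02861 m/d
K = v · n / i = 0.02861 × 0.17 / 0.0057 = 0.853 m/d

0.853 m/d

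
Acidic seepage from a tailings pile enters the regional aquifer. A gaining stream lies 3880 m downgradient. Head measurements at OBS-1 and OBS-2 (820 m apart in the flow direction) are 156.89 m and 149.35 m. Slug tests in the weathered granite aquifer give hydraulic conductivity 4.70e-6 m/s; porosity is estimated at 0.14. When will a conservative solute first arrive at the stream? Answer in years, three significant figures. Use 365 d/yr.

399 years

Hydraulic gradient i = (156.89 − 149.35) / 820 = 7.54 / 820 = 0.009195
K = 4.70e-6 m/s × 86400 s/d = 0.4061 m/d
Specific discharge q = 0.4061 × 0.009195 = 0.003734 m/d
Seepage velocity v = q / n = 0.003734 / 0.14 = 0.02667 m/d
t = L / v = 3880 / 0.02667 = 145500 d
   = 145500 / 365 = 399 yr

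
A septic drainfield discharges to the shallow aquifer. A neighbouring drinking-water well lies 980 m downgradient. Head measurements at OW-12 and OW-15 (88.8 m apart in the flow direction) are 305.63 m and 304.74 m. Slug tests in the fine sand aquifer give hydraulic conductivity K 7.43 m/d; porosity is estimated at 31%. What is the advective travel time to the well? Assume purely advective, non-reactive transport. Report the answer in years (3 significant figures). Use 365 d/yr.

Hydraulic gradient i = (305.63 − 304.74) / 88.8 = 0.89 / 88.8 = 0.01002
q = Ki = 7.43 × 0.01002 = 0.07447 m/d
v_s = q/n_e = 0.07447/0.31 = 0.2402 m/d
t = L / v = 980 / 0.2402 = 4080 d
   = 4080 / 365 = 11.2 yr

11.2 years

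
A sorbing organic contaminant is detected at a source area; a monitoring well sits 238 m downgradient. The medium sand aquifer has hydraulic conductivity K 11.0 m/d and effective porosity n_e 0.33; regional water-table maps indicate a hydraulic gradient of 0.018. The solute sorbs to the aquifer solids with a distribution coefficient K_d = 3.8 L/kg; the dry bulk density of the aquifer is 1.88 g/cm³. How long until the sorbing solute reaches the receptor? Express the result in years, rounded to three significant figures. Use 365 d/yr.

24.6 years

Darcy flux q = K·i = 11.0 × 0.018 = 0.1980 m/d
Average linear velocity = 0.1980 / 0.33 = 0.6000 m/d
Retardation R = 1 + ρ_b·K_d/n = 1 + 1.88×3.8/0.33 = 22.65
Contaminant velocity v_c = v/R = 0.6000/22.65 = 0.02649 m/d
t = L/v_c = 238/0.02649 = 8984 d
   = 8984/365 = 24.6 yr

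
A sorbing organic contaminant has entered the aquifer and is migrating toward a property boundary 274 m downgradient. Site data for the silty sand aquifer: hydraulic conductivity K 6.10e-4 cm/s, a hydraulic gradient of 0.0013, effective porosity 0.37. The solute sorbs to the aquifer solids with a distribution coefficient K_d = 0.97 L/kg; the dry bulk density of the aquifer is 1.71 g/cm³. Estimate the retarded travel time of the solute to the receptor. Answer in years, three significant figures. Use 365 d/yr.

K = 6.10e-4 cm/s × 864 = 0.5270 m/d
q = Ki = 0.5270 × 0.0013 = 6.852e-4 m/d
v = Ki/n = 0.5270·0.0013/0.37 = 0.001852 m/d
Retardation R = 1 + ρ_b·K_d/n = 1 + 1.71×0.97/0.37 = 5.483
Contaminant velocity v_c = v/R = 0.001852/5.483 = 3.377e-4 m/d
t = L/v_c = 274/3.377e-4 = 811300 d
   = 811300/365 = 2220 yr

2220 years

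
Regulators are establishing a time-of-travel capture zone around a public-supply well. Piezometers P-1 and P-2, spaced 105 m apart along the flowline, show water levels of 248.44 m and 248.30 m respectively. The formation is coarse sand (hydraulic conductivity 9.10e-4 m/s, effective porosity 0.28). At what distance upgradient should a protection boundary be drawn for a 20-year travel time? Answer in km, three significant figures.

2.73 km

Hydraulic gradient i = (248.44 − 248.30) / 105 = 0.14 / 105 = 0.001333
K = 9.10e-4 m/s × 86400 s/d = 78.62 m/d
Darcy flux q = K·i = 78.62 × 0.001333 = 0.1048 m/d
Seepage velocity v = q / n = 0.1048 / 0.28 = 0.3744 m/d
T = 20 yr × 365 = 7300 d
L = v × T = 0.3744 × 7300 = 2733 m
   = 2.73 km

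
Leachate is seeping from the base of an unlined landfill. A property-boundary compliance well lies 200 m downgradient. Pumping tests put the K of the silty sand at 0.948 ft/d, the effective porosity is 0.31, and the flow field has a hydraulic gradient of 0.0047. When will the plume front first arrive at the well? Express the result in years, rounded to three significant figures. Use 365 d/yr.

K = 0.948 ft/d × 0.3048 = 0.2890 m/d
Specific discharge q = 0.2890 × 0.0047 = 0.001358 m/d
v_s = q/n_e = 0.001358/0.31 = 0.004381 m/d
t = L / v = 200 / 0.004381 = 45650 d
   = 45650 / 365 = 125 yr

125 years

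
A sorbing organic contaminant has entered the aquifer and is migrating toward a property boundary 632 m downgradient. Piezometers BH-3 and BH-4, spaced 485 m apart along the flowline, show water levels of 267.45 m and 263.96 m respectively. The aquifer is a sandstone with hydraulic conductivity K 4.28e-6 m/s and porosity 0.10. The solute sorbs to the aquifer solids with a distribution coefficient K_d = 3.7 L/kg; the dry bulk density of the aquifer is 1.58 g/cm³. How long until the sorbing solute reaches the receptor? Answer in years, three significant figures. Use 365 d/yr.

Hydraulic gradient i = (267.45 − 263.96) / 485 = 3.49 / 485 = 0.007196
K = 4.28e-6 m/s × 86400 s/d = 0.3698 m/d
Darcy flux q = K·i = 0.3698 × 0.007196 = 0.002661 m/d
v = Ki/n = 0.3698·0.007196/0.10 = 0.02661 m/d
Retardation R = 1 + ρ_b·K_d/n = 1 + 1.58×3.7/0.10 = 59.46
Contaminant velocity v_c = v/R = 0.02661/59.46 = 4.475e-4 m/d
t = L/v_c = 632/4.475e-4 = 1.412e6 d
   = 1.412e6/365 = 3870 yr

3870 years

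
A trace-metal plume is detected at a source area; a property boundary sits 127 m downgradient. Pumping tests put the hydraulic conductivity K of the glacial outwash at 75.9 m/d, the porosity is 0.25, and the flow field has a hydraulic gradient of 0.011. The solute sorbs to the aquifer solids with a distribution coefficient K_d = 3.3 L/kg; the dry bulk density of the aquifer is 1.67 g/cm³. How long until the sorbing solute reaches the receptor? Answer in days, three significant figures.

Darcy flux q = K·i = 75.9 × 0.011 = 0.8349 m/d
Seepage velocity v = q / n = 0.8349 / 0.25 = 3.340 m/d
Retardation R = 1 + ρ_b·K_d/n = 1 + 1.67×3.3/0.25 = 23.04
Contaminant velocity v_c = v/R = 3.340/23.04 = 0.1449 m/d
t = L/v_c = 127/0.1449 = 876.3 d

876 days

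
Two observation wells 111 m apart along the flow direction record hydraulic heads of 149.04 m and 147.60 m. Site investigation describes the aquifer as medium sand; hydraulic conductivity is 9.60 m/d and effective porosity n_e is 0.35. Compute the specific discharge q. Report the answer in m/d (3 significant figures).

0.125 m/d

Hydraulic gradient i = (149.04 − 147.60) / 111 = 1.44 / 111 = 0.01297
Specific discharge q = 9.60 × 0.01297 = 0.1245 m/d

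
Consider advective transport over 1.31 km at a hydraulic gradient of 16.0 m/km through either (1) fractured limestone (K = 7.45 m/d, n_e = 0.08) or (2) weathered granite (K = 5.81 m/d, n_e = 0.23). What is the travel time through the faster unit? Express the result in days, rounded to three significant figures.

879 days

Unit 1 (fractured limestone): v = 7.45×0.016/0.08 = 1.490 m/d, t = 1310/1.490 = 879.2 d
Unit 2 (weathered granite): v = 5.81×0.016/0.23 = 0.4042 m/d, t = 1310/0.4042 = 3241 d
Faster unit: t = 879 d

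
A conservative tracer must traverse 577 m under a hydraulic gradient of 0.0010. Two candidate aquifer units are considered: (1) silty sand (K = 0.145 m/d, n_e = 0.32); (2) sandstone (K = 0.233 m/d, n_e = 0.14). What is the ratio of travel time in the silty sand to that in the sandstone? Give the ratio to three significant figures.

Unit 1 (silty sand): v = 0.145×0.0010/0.32 = 4.531e-4 m/d, t = 577/4.531e-4 = 1.273e6 d
Unit 2 (sandstone): v = 0.233×0.0010/0.14 = 0.001664 m/d, t = 577/0.001664 = 346700 d
t(silty sand) / t(sandstone) = 1.273e6/346700 = 3.67

3.67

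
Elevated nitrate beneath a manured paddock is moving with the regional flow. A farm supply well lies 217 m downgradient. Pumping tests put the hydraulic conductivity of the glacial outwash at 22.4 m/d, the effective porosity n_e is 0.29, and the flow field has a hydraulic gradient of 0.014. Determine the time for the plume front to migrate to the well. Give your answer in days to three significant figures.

201 days

Specific discharge q = 22.4 × 0.014 = 0.3136 m/d
v = Ki/n = 22.4·0.014/0.29 = 1.081 m/d
t = L / v = 217 / 1.081 = 200.7 d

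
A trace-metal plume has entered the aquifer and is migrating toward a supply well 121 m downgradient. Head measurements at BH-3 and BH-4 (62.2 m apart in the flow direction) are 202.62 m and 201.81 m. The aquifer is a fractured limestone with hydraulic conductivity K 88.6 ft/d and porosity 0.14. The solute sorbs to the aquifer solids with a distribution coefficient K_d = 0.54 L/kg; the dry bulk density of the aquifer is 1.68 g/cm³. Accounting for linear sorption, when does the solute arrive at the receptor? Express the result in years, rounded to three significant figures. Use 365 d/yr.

Hydraulic gradient i = (202.62 − 201.81) / 62.2 = 0.81 / 62.2 = 0.01302
K = 88.6 ft/d × 0.3048 = 27.01 m/d
Specific discharge q = 27.01 × 0.01302 = 0.3517 m/d
v = Ki/n = 27.01·0.01302/0.14 = 2.512 m/d
Retardation R = 1 + ρ_b·K_d/n = 1 + 1.68×0.54/0.14 = 7.480
Contaminant velocity v_c = v/R = 2.512/7.480 = 0.3358 m/d
t = L/v_c = 121/0.3358 = 360.3 d
   = 360.3/365 = 0.987 yr

0.987 years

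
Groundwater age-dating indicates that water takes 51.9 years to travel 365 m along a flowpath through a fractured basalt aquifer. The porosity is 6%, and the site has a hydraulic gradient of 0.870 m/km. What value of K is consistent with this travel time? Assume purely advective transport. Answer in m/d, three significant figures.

1.33 m/d

t = 51.9 years = 18940 d
v = L / t = 365 / 18940 = 0.01927 m/d
K = v · n / i = 0.01927 × 0.06 / 8.7e-4 = 1.33 m/d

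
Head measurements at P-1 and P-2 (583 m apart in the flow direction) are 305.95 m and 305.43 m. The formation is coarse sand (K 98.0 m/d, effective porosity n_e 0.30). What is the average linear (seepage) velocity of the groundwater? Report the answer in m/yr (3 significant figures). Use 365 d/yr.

106 m/yr

Hydraulic gradient i = (305.95 − 305.43) / 583 = 0.52 / 583 = 8.919e-4
Specific discharge q = 98.0 × 8.919e-4 = 0.08741 m/d
Average linear velocity = 0.08741 / 0.30 = 0.2914 m/d
   = 0.2914 × 365 = 106 m/yr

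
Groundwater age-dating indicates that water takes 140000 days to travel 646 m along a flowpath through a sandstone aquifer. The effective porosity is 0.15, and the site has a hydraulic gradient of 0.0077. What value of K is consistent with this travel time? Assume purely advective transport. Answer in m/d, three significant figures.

v = L / t = 646 / 140000 = 0.004614 m/d
K = v · n / i = 0.004614 × 0.15 / 0.0077 = 0.0899 m/d

0.0899 m/d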